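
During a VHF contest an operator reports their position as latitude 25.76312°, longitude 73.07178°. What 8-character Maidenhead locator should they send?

ML65ms83

Shift to the Maidenhead origin (180°W, 90°S): lon 253.07178, lat 115.76312.
Field: lon ⌊253.07178/20⌋ = 12 → M; lat ⌊115.76312/10⌋ = 11 → L.
Square: lon ⌊13.07178/2⌋ = 6; lat ⌊5.76312/1⌋ = 5.
Subsquare: lon ⌊1.07178/0.0833333⌋ = 12 → m; lat ⌊0.76312/0.0416667⌋ = 18 → s.
Extended square: lon ⌊0.07178/0.00833333⌋ = 8; lat ⌊0.01312/0.00416667⌋ = 3.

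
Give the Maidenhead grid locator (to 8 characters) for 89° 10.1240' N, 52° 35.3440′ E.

LR69he00

Offset from 180°W / 90°S: lon 232.58907°, lat 179.16873°.
Field: lon ⌊232.58907/20⌋ = 11 → L; lat ⌊179.16873/10⌋ = 17 → R.
Square: lon ⌊12.58907/2⌋ = 6; lat ⌊9.16873/1⌋ = 9.
Subsquare: lon ⌊0.58907/0.0833333⌋ = 7 → h; lat ⌊0.16873/0.0416667⌋ = 4 → e.
Extended square: lon ⌊0.00573/0.00833333⌋ = 0; lat ⌊0.00207/0.00416667⌋ = 0.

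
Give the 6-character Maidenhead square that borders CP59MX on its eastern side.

CP59nx

Longitude subsquare m = 12; +1 → 13 = n.
The latitude characters are unchanged.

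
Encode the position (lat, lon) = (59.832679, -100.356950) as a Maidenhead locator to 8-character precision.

DO99tt79

Add 180° to longitude and 90° to latitude: 79.64305, 149.83268.
Field: 79.64305/20 → 3 → D, 149.83268/10 → 14 → O; chars DO.
Square: 19.64305/2 → 9, 9.83268/1 → 9; chars 99.
Subsquare: 1.64305/0.0833333 → 19 → t, 0.83268/0.0416667 → 19 → t; chars tt.
Extended square: 0.05972/0.00833333 → 7, 0.04101/0.00416667 → 9; chars 79.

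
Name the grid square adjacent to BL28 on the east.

BL38

Longitude square 2; +1 → 3.
The latitude characters are unchanged.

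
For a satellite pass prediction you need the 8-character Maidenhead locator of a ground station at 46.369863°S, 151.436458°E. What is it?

QE53rp21

Add 180° to longitude and 90° to latitude: 331.43646, 43.63014.
Field: lon ⌊331.43646/20⌋ = 16 → Q; lat ⌊43.63014/10⌋ = 4 → E.
Square: lon ⌊11.43646/2⌋ = 5; lat ⌊3.63014/1⌋ = 3.
Subsquare: lon ⌊1.43646/0.0833333⌋ = 17 → r; lat ⌊0.63014/0.0416667⌋ = 15 → p.
Extended square: lon ⌊0.01979/0.00833333⌋ = 2; lat ⌊0.00514/0.00416667⌋ = 1.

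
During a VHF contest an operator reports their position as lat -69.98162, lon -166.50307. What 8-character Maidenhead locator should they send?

Add 180° to longitude and 90° to latitude: 13.49693, 20.01838.
Field: lon ⌊13.49693/20⌋ = 0 → A; lat ⌊20.01838/10⌋ = 2 → C.
Square: lon ⌊13.49693/2⌋ = 6; lat ⌊0.01838/1⌋ = 0.
Subsquare: lon ⌊1.49693/0.0833333⌋ = 17 → r; lat ⌊0.01838/0.0416667⌋ = 0 → a.
Extended square: lon ⌊0.08026/0.00833333⌋ = 9; lat ⌊0.01838/0.00416667⌋ = 4.

AC60ra94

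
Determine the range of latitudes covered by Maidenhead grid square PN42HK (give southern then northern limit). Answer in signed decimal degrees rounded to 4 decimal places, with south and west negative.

42.4167, 42.4583

Field P=15, N=13: +15·20° lon, +13·10° lat → SW at lon 120°, lat 40°.
Square 4, 2: +4·2° lon, +2·1° lat → SW at lon 128°, lat 42°.
Subsquare h=7, k=10: +7·0.0833333° lon, +10·0.0416667° lat → SW at lon 128.583°, lat 42.4167°.
Cell spans 0.0833333° lon × 0.0416667° lat.
south 42.4167, north 42.4583.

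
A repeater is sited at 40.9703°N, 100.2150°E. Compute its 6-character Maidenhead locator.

Shift to the Maidenhead origin (180°W, 90°S): lon 280.2150, lat 130.9703.
Field: lon ⌊280.2150/20⌋ = 14 → O; lat ⌊130.9703/10⌋ = 13 → N.
Square: lon ⌊0.2150/2⌋ = 0; lat ⌊0.9703/1⌋ = 0.
Subsquare: lon ⌊0.2150/0.0833333⌋ = 2 → c; lat ⌊0.9703/0.0416667⌋ = 23 → x.

ON00cx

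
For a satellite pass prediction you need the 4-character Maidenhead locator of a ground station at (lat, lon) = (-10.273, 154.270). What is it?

QH79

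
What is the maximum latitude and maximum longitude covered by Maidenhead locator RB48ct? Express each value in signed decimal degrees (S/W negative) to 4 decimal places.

Field R=17, B=1: +17·20° lon, +1·10° lat → SW at lon 160°, lat -80°.
Square 4, 8: +4·2° lon, +8·1° lat → SW at lon 168°, lat -72°.
Subsquare c=2, t=19: +2·0.0833333° lon, +19·0.0416667° lat → SW at lon 168.167°, lat -71.2083°.
Cell spans 0.0833333° lon × 0.0416667° lat. NE corner is SW corner plus one full cell.
latitude -71.1667, longitude 168.2500.

-71.1667, 168.2500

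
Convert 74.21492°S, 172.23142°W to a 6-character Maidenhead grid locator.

AB35vs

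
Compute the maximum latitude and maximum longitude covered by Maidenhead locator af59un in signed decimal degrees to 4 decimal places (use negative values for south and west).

-30.4167, -168.2500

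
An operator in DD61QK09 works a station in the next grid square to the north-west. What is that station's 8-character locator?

Longitude extended square 0; −1 → -1, wraps to 9, carry into subsquare.
Longitude subsquare q = 16; −1 → 15 = p.
Latitude extended square 9; +1 → 10, wraps to 0, carry into subsquare.
Latitude subsquare k = 10; +1 → 11 = l.

DD61pl90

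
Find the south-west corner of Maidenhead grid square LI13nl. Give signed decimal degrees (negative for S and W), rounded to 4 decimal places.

-6.5417, 43.0833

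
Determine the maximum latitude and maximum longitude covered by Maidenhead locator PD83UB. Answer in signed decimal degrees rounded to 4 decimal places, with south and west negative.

-56.9167, 137.7500

Field P=15, D=3: +15·20° lon, +3·10° lat → SW at lon 120°, lat -60°.
Square 8, 3: +8·2° lon, +3·1° lat → SW at lon 136°, lat -57°.
Subsquare u=20, b=1: +20·0.0833333° lon, +1·0.0416667° lat → SW at lon 137.667°, lat -56.9583°.
Cell spans 0.0833333° lon × 0.0416667° lat. NE corner is SW corner plus one full cell.
latitude -56.9167, longitude 137.7500.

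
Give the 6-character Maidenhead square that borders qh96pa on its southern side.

Latitude subsquare a = 0; −1 → -1, wraps to 23 = x, carry into square.
Latitude square 6; −1 → 5.
The longitude characters are unchanged.

QH95px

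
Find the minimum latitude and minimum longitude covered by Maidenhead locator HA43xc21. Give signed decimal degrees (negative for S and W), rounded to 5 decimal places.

-86.91250, -30.06667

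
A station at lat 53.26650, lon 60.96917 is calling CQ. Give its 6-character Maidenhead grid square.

Shift to the Maidenhead origin (180°W, 90°S): lon 240.9692, lat 143.2665.
Field (20°×10°, letters A–R): 240.9692/20 → 12 → M, 143.2665/10 → 14 → O; chars MO.
Square (2°×1°, digits 0–9): 0.9692/2 → 0, 3.2665/1 → 3; chars 03.
Subsquare (5′×2.5′, letters a–x): 0.9692/0.0833333 → 11 → l, 0.2665/0.0416667 → 6 → g; chars lg.

MO03lg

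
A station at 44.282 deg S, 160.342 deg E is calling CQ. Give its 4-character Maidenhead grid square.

Shift to the Maidenhead origin (180°W, 90°S): lon 340.34, lat 45.72.
Field (20°×10°, letters A–R): lon ⌊340.34/20⌋ = 17 → R; lat ⌊45.72/10⌋ = 4 → E.
Square (2°×1°, digits 0–9): lon ⌊0.34/2⌋ = 0; lat ⌊5.72/1⌋ = 5.

RE05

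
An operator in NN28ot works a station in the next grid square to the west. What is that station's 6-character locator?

Longitude subsquare o = 14; −1 → 13 = n.
The latitude characters are unchanged.

NN28nt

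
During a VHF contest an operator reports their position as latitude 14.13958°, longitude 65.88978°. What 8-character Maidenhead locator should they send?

MK24wd63

Add 180° to longitude and 90° to latitude: 245.88978, 104.13958.
Field: 245.88978/20 → 12 → M, 104.13958/10 → 10 → K; chars MK.
Square: 5.88978/2 → 2, 4.13958/1 → 4; chars 24.
Subsquare: 1.88978/0.0833333 → 22 → w, 0.13958/0.0416667 → 3 → d; chars wd.
Extended square: 0.05645/0.00833333 → 6, 0.01458/0.00416667 → 3; chars 63.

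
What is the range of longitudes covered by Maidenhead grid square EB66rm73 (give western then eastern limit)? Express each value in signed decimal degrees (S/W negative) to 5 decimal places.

Field E=4, B=1: +4·20° lon, +1·10° lat → SW at lon -100°, lat -80°.
Square 6, 6: +6·2° lon, +6·1° lat → SW at lon -88°, lat -74°.
Subsquare r=17, m=12: +17·0.0833333° lon, +12·0.0416667° lat → SW at lon -86.5833°, lat -73.5°.
Extended square 7, 3: +7·0.00833333° lon, +3·0.00416667° lat → SW at lon -86.525°, lat -73.4875°.
Cell spans 0.00833333° lon × 0.00416667° lat.
west -86.52500, east -86.51667.

-86.52500, -86.51667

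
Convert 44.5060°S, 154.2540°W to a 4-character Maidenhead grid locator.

Shift to the Maidenhead origin (180°W, 90°S): lon 25.75, lat 45.49.
Field (20°×10°, letters A–R): lon ⌊25.75/20⌋ = 1 → B; lat ⌊45.49/10⌋ = 4 → E.
Square (2°×1°, digits 0–9): lon ⌊5.75/2⌋ = 2; lat ⌊5.49/1⌋ = 5.

BE25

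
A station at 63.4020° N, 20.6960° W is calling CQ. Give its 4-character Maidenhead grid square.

HP93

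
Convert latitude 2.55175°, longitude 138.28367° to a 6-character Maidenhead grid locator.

PJ92dn

Shift to the Maidenhead origin (180°W, 90°S): lon 318.2837, lat 92.5517.
Field (20°×10°, letters A–R): 318.2837/20 → 15 → P, 92.5517/10 → 9 → J; chars PJ.
Square (2°×1°, digits 0–9): 18.2837/2 → 9, 2.5517/1 → 2; chars 92.
Subsquare (5′×2.5′, letters a–x): 0.2837/0.0833333 → 3 → d, 0.5517/0.0416667 → 13 → n; chars dn.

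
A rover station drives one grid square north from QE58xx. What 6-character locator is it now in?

QE59xa

Latitude subsquare x = 23; +1 → 24, wraps to 0 = a, carry into square.
Latitude square 8; +1 → 9.
The longitude characters are unchanged.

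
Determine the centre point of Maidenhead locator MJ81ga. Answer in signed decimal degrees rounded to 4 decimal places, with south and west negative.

1.0208, 76.5417

Field M=12, J=9: +12·20° lon, +9·10° lat → SW at lon 60°, lat 0°.
Square 8, 1: +8·2° lon, +1·1° lat → SW at lon 76°, lat 1°.
Subsquare g=6, a=0: +6·0.0833333° lon, +0·0.0416667° lat → SW at lon 76.5°, lat 1°.
Cell spans 0.0833333° lon × 0.0416667° lat. Centre is SW corner plus half of each.
latitude 1.0208, longitude 76.5417.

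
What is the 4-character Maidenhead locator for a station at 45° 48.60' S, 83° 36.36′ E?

Add 180° to longitude and 90° to latitude: 263.61, 44.19.
Field: lon ⌊263.61/20⌋ = 13 → N; lat ⌊44.19/10⌋ = 4 → E.
Square: lon ⌊3.61/2⌋ = 1; lat ⌊4.19/1⌋ = 4.

NE14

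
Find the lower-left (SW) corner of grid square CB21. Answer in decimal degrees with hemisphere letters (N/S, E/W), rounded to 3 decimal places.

Field C=2, B=1: +2·20° lon, +1·10° lat → SW at lon -140°, lat -80°.
Square 2, 1: +2·2° lon, +1·1° lat → SW at lon -136°, lat -79°.
latitude 79.000° S, longitude 136.000° W.

79.000° S, 136.000° W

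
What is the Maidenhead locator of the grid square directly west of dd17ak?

Longitude subsquare a = 0; −1 → -1, wraps to 23 = x, carry into square.
Longitude square 1; −1 → 0.
The latitude characters are unchanged.

DD07xk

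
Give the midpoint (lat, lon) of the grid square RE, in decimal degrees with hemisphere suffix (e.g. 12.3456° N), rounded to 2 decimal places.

45.00° S, 170.00° E

Field R=17, E=4: +17·20° lon, +4·10° lat → SW at lon 160°, lat -50°.
Cell spans 20° lon × 10° lat. Centre is SW corner plus half of each.
latitude 45.00° S, longitude 170.00° E.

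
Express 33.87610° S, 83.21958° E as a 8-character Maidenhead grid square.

Offset from 180°W / 90°S: lon 263.21958°, lat 56.12390°.
Field: 263.21958/20 → 13 → N, 56.12390/10 → 5 → F; chars NF.
Square: 3.21958/2 → 1, 6.12390/1 → 6; chars 16.
Subsquare: 1.21958/0.0833333 → 14 → o, 0.12390/0.0416667 → 2 → c; chars oc.
Extended square: 0.05291/0.00833333 → 6, 0.04057/0.00416667 → 9; chars 69.

NF16oc69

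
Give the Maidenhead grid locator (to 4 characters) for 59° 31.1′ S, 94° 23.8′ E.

ND70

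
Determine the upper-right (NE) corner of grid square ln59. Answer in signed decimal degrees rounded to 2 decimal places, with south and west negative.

Field L=11, N=13: +11·20° lon, +13·10° lat → SW at lon 40°, lat 40°.
Square 5, 9: +5·2° lon, +9·1° lat → SW at lon 50°, lat 49°.
Cell spans 2° lon × 1° lat. NE corner is SW corner plus one full cell.
latitude 50.00, longitude 52.00.

50.00, 52.00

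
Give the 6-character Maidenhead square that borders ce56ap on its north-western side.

Longitude subsquare a = 0; −1 → -1, wraps to 23 = x, carry into square.
Longitude square 5; −1 → 4.
Latitude subsquare p = 15; +1 → 16 = q.

CE46xq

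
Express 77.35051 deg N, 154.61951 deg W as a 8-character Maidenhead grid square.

Add 180° to longitude and 90° to latitude: 25.38049, 167.35051.
Field: 25.38049/20 → 1 → B, 167.35051/10 → 16 → Q; chars BQ.
Square: 5.38049/2 → 2, 7.35051/1 → 7; chars 27.
Subsquare: 1.38049/0.0833333 → 16 → q, 0.35051/0.0416667 → 8 → i; chars qi.
Extended square: 0.04716/0.00833333 → 5, 0.01718/0.00416667 → 4; chars 54.

BQ27qi54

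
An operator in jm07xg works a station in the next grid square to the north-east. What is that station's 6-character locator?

JM17ah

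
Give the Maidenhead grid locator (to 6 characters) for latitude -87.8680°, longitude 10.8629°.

JA52kd

Add 180° to longitude and 90° to latitude: 190.8629, 2.1320.
Field (20°×10°, letters A–R): 190.8629/20 → 9 → J, 2.1320/10 → 0 → A; chars JA.
Square (2°×1°, digits 0–9): 10.8629/2 → 5, 2.1320/1 → 2; chars 52.
Subsquare (5′×2.5′, letters a–x): 0.8629/0.0833333 → 10 → k, 0.1320/0.0416667 → 3 → d; chars kd.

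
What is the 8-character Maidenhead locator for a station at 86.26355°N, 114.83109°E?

Offset from 180°W / 90°S: lon 294.83109°, lat 176.26355°.
Field: lon ⌊294.83109/20⌋ = 14 → O; lat ⌊176.26355/10⌋ = 17 → R.
Square: lon ⌊14.83109/2⌋ = 7; lat ⌊6.26355/1⌋ = 6.
Subsquare: lon ⌊0.83109/0.0833333⌋ = 9 → j; lat ⌊0.26355/0.0416667⌋ = 6 → g.
Extended square: lon ⌊0.08109/0.00833333⌋ = 9; lat ⌊0.01355/0.00416667⌋ = 3.

OR76jg93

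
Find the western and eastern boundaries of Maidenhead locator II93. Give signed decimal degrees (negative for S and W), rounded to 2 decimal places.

-2.00, 0.00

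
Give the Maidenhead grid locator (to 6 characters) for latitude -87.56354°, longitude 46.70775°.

LA32ik

Shift to the Maidenhead origin (180°W, 90°S): lon 226.7078, lat 2.4365.
Field: lon ⌊226.7078/20⌋ = 11 → L; lat ⌊2.4365/10⌋ = 0 → A.
Square: lon ⌊6.7078/2⌋ = 3; lat ⌊2.4365/1⌋ = 2.
Subsquare: lon ⌊0.7078/0.0833333⌋ = 8 → i; lat ⌊0.4365/0.0416667⌋ = 10 → k.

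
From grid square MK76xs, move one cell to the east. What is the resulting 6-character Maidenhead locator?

MK86as

Longitude subsquare x = 23; +1 → 24, wraps to 0 = a, carry into square.
Longitude square 7; +1 → 8.
The latitude characters are unchanged.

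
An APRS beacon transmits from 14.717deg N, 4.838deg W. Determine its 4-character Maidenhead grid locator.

IK74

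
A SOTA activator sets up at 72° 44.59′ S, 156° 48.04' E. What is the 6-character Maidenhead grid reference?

QB87jg

Add 180° to longitude and 90° to latitude: 336.8007, 17.2568.
Field: 336.8007/20 → 16 → Q, 17.2568/10 → 1 → B; chars QB.
Square: 16.8007/2 → 8, 7.2568/1 → 7; chars 87.
Subsquare: 0.8007/0.0833333 → 9 → j, 0.2568/0.0416667 → 6 → g; chars jg.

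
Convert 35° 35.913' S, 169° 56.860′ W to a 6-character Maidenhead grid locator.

AF54aj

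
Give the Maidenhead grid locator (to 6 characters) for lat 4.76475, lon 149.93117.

Shift to the Maidenhead origin (180°W, 90°S): lon 329.9312, lat 94.7648.
Field: lon ⌊329.9312/20⌋ = 16 → Q; lat ⌊94.7648/10⌋ = 9 → J.
Square: lon ⌊9.9312/2⌋ = 4; lat ⌊4.7648/1⌋ = 4.
Subsquare: lon ⌊1.9312/0.0833333⌋ = 23 → x; lat ⌊0.7648/0.0416667⌋ = 18 → s.

QJ44xs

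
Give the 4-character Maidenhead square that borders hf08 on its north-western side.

GF99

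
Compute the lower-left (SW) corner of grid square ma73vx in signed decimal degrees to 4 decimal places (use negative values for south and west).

-86.0417, 75.7500

Field M=12, A=0: +12·20° lon, +0·10° lat → SW at lon 60°, lat -90°.
Square 7, 3: +7·2° lon, +3·1° lat → SW at lon 74°, lat -87°.
Subsquare v=21, x=23: +21·0.0833333° lon, +23·0.0416667° lat → SW at lon 75.75°, lat -86.0417°.
latitude -86.0417, longitude 75.7500.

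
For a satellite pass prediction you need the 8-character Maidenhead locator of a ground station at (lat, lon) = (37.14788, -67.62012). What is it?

FM67ed55

Shift to the Maidenhead origin (180°W, 90°S): lon 112.37988, lat 127.14788.
Field: lon ⌊112.37988/20⌋ = 5 → F; lat ⌊127.14788/10⌋ = 12 → M.
Square: lon ⌊12.37988/2⌋ = 6; lat ⌊7.14788/1⌋ = 7.
Subsquare: lon ⌊0.37988/0.0833333⌋ = 4 → e; lat ⌊0.14788/0.0416667⌋ = 3 → d.
Extended square: lon ⌊0.04655/0.00833333⌋ = 5; lat ⌊0.02288/0.00416667⌋ = 5.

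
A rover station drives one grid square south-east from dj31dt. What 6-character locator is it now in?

DJ31es

Longitude subsquare d = 3; +1 → 4 = e.
Latitude subsquare t = 19; −1 → 18 = s.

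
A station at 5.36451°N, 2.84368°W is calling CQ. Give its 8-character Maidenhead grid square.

IJ85ni87

Add 180° to longitude and 90° to latitude: 177.15632, 95.36451.
Field (20°×10°, letters A–R): lon ⌊177.15632/20⌋ = 8 → I; lat ⌊95.36451/10⌋ = 9 → J.
Square (2°×1°, digits 0–9): lon ⌊17.15632/2⌋ = 8; lat ⌊5.36451/1⌋ = 5.
Subsquare (5′×2.5′, letters a–x): lon ⌊1.15632/0.0833333⌋ = 13 → n; lat ⌊0.36451/0.0416667⌋ = 8 → i.
Extended square (30″×15″, digits 0–9): lon ⌊0.07299/0.00833333⌋ = 8; lat ⌊0.03118/0.00416667⌋ = 7.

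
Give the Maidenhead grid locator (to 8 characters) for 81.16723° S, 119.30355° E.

Offset from 180°W / 90°S: lon 299.30355°, lat 8.83277°.
Field: 299.30355/20 → 14 → O, 8.83277/10 → 0 → A; chars OA.
Square: 19.30355/2 → 9, 8.83277/1 → 8; chars 98.
Subsquare: 1.30355/0.0833333 → 15 → p, 0.83277/0.0416667 → 19 → t; chars pt.
Extended square: 0.05355/0.00833333 → 6, 0.04110/0.00416667 → 9; chars 69.

OA98pt69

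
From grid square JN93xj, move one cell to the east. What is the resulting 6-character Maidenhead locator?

Longitude subsquare x = 23; +1 → 24, wraps to 0 = a, carry into square.
Longitude square 9; +1 → 10, wraps to 0, carry into field.
Longitude field J = 9; +1 → 10 = K.
The latitude characters are unchanged.

KN03aj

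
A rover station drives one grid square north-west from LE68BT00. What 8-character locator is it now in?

Longitude extended square 0; −1 → -1, wraps to 9, carry into subsquare.
Longitude subsquare b = 1; −1 → 0 = a.
Latitude extended square 0; +1 → 1.

LE68at91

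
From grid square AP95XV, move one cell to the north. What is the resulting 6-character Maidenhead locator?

Latitude subsquare v = 21; +1 → 22 = w.
The longitude characters are unchanged.

AP95xw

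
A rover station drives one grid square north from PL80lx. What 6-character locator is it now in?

PL81la

Latitude subsquare x = 23; +1 → 24, wraps to 0 = a, carry into square.
Latitude square 0; +1 → 1.
The longitude characters are unchanged.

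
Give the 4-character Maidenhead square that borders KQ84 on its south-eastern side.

KQ93

Longitude square 8; +1 → 9.
Latitude square 4; −1 → 3.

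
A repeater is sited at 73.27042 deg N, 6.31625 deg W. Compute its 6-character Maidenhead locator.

Offset from 180°W / 90°S: lon 173.6838°, lat 163.2704°.
Field: lon ⌊173.6838/20⌋ = 8 → I; lat ⌊163.2704/10⌋ = 16 → Q.
Square: lon ⌊13.6838/2⌋ = 6; lat ⌊3.2704/1⌋ = 3.
Subsquare: lon ⌊1.6838/0.0833333⌋ = 20 → u; lat ⌊0.2704/0.0416667⌋ = 6 → g.

IQ63ug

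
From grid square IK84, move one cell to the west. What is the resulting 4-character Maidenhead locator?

Longitude square 8; −1 → 7.
The latitude characters are unchanged.

IK74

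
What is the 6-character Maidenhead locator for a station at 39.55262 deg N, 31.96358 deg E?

KM59xn

Shift to the Maidenhead origin (180°W, 90°S): lon 211.9636, lat 129.5526.
Field: lon ⌊211.9636/20⌋ = 10 → K; lat ⌊129.5526/10⌋ = 12 → M.
Square: lon ⌊11.9636/2⌋ = 5; lat ⌊9.5526/1⌋ = 9.
Subsquare: lon ⌊1.9636/0.0833333⌋ = 23 → x; lat ⌊0.5526/0.0416667⌋ = 13 → n.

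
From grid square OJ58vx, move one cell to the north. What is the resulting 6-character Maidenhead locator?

OJ59va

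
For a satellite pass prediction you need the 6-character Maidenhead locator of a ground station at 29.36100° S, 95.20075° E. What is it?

Offset from 180°W / 90°S: lon 275.2007°, lat 60.6390°.
Field: lon ⌊275.2007/20⌋ = 13 → N; lat ⌊60.6390/10⌋ = 6 → G.
Square: lon ⌊15.2007/2⌋ = 7; lat ⌊0.6390/1⌋ = 0.
Subsquare: lon ⌊1.2007/0.0833333⌋ = 14 → o; lat ⌊0.6390/0.0416667⌋ = 15 → p.

NG70op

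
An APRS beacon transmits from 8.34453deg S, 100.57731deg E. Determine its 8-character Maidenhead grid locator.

OI01gp97

Offset from 180°W / 90°S: lon 280.57731°, lat 81.65547°.
Field: 280.57731/20 → 14 → O, 81.65547/10 → 8 → I; chars OI.
Square: 0.57731/2 → 0, 1.65547/1 → 1; chars 01.
Subsquare: 0.57731/0.0833333 → 6 → g, 0.65547/0.0416667 → 15 → p; chars gp.
Extended square: 0.07731/0.00833333 → 9, 0.03047/0.00416667 → 7; chars 97.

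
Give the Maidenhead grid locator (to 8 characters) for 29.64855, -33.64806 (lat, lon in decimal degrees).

Shift to the Maidenhead origin (180°W, 90°S): lon 146.35194, lat 119.64855.
Field (20°×10°, letters A–R): 146.35194/20 → 7 → H, 119.64855/10 → 11 → L; chars HL.
Square (2°×1°, digits 0–9): 6.35194/2 → 3, 9.64855/1 → 9; chars 39.
Subsquare (5′×2.5′, letters a–x): 0.35194/0.0833333 → 4 → e, 0.64855/0.0416667 → 15 → p; chars ep.
Extended square (30″×15″, digits 0–9): 0.01861/0.00833333 → 2, 0.02355/0.00416667 → 5; chars 25.

HL39ep25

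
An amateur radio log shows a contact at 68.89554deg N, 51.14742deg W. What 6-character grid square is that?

Add 180° to longitude and 90° to latitude: 128.8526, 158.8955.
Field (20°×10°, letters A–R): 128.8526/20 → 6 → G, 158.8955/10 → 15 → P; chars GP.
Square (2°×1°, digits 0–9): 8.8526/2 → 4, 8.8955/1 → 8; chars 48.
Subsquare (5′×2.5′, letters a–x): 0.8526/0.0833333 → 10 → k, 0.8955/0.0416667 → 21 → v; chars kv.

GP48kv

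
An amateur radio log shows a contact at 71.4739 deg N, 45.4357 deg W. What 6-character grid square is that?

GQ71gl

Add 180° to longitude and 90° to latitude: 134.5643, 161.4739.
Field: lon ⌊134.5643/20⌋ = 6 → G; lat ⌊161.4739/10⌋ = 16 → Q.
Square: lon ⌊14.5643/2⌋ = 7; lat ⌊1.4739/1⌋ = 1.
Subsquare: lon ⌊0.5643/0.0833333⌋ = 6 → g; lat ⌊0.4739/0.0416667⌋ = 11 → l.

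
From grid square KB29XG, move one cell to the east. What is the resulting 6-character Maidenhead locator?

KB39ag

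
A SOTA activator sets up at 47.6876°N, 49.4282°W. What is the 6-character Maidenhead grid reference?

GN57gq

Shift to the Maidenhead origin (180°W, 90°S): lon 130.5718, lat 137.6876.
Field: 130.5718/20 → 6 → G, 137.6876/10 → 13 → N; chars GN.
Square: 10.5718/2 → 5, 7.6876/1 → 7; chars 57.
Subsquare: 0.5718/0.0833333 → 6 → g, 0.6876/0.0416667 → 16 → q; chars gq.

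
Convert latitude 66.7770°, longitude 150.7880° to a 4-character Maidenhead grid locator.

Add 180° to longitude and 90° to latitude: 330.79, 156.78.
Field: lon ⌊330.79/20⌋ = 16 → Q; lat ⌊156.78/10⌋ = 15 → P.
Square: lon ⌊10.79/2⌋ = 5; lat ⌊6.78/1⌋ = 6.

QP56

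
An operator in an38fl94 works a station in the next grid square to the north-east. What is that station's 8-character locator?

AN38gl05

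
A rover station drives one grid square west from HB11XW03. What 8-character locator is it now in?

HB11ww93

Longitude extended square 0; −1 → -1, wraps to 9, carry into subsquare.
Longitude subsquare x = 23; −1 → 22 = w.
The latitude characters are unchanged.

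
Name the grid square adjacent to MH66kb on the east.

Longitude subsquare k = 10; +1 → 11 = l.
The latitude characters are unchanged.

MH66lb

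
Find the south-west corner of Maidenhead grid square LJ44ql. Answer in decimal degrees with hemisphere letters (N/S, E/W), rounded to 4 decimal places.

Field L=11, J=9: +11·20° lon, +9·10° lat → SW at lon 40°, lat 0°.
Square 4, 4: +4·2° lon, +4·1° lat → SW at lon 48°, lat 4°.
Subsquare q=16, l=11: +16·0.0833333° lon, +11·0.0416667° lat → SW at lon 49.3333°, lat 4.45833°.
latitude 4.4583° N, longitude 49.3333° E.

4.4583° N, 49.3333° E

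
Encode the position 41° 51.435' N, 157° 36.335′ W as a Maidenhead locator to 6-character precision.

BN11eu

Offset from 180°W / 90°S: lon 22.3944°, lat 131.8572°.
Field: 22.3944/20 → 1 → B, 131.8572/10 → 13 → N; chars BN.
Square: 2.3944/2 → 1, 1.8572/1 → 1; chars 11.
Subsquare: 0.3944/0.0833333 → 4 → e, 0.8572/0.0416667 → 20 → u; chars eu.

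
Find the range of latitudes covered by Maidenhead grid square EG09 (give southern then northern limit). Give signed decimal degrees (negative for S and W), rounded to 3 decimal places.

-21.000, -20.000

Field E=4, G=6: +4·20° lon, +6·10° lat → SW at lon -100°, lat -30°.
Square 0, 9: +0·2° lon, +9·1° lat → SW at lon -100°, lat -21°.
Cell spans 2° lon × 1° lat.
south -21.000, north -20.000.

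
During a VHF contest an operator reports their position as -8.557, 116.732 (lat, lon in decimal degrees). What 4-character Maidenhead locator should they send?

OI81

Shift to the Maidenhead origin (180°W, 90°S): lon 296.73, lat 81.44.
Field (20°×10°, letters A–R): 296.73/20 → 14 → O, 81.44/10 → 8 → I; chars OI.
Square (2°×1°, digits 0–9): 16.73/2 → 8, 1.44/1 → 1; chars 81.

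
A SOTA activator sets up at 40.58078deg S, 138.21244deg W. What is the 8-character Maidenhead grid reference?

CE09vk40

Offset from 180°W / 90°S: lon 41.78756°, lat 49.41922°.
Field (20°×10°, letters A–R): lon ⌊41.78756/20⌋ = 2 → C; lat ⌊49.41922/10⌋ = 4 → E.
Square (2°×1°, digits 0–9): lon ⌊1.78756/2⌋ = 0; lat ⌊9.41922/1⌋ = 9.
Subsquare (5′×2.5′, letters a–x): lon ⌊1.78756/0.0833333⌋ = 21 → v; lat ⌊0.41922/0.0416667⌋ = 10 → k.
Extended square (30″×15″, digits 0–9): lon ⌊0.03756/0.00833333⌋ = 4; lat ⌊0.00255/0.00416667⌋ = 0.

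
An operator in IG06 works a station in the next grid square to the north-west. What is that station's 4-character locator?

HG97

Longitude square 0; −1 → -1, wraps to 9, carry into field.
Longitude field I = 8; −1 → 7 = H.
Latitude square 6; +1 → 7.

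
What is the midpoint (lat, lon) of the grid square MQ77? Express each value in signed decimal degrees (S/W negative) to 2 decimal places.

Field M=12, Q=16: +12·20° lon, +16·10° lat → SW at lon 60°, lat 70°.
Square 7, 7: +7·2° lon, +7·1° lat → SW at lon 74°, lat 77°.
Cell spans 2° lon × 1° lat. Centre is SW corner plus half of each.
latitude 77.50, longitude 75.00.

77.50, 75.00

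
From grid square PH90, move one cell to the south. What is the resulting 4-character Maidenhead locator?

PG99

Latitude square 0; −1 → -1, wraps to 9, carry into field.
Latitude field H = 7; −1 → 6 = G.
The longitude characters are unchanged.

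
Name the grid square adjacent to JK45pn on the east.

Longitude subsquare p = 15; +1 → 16 = q.
The latitude characters are unchanged.

JK45qn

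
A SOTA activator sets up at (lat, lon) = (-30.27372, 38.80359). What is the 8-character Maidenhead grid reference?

KF99jr64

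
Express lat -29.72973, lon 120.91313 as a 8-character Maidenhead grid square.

Shift to the Maidenhead origin (180°W, 90°S): lon 300.91313, lat 60.27027.
Field: lon ⌊300.91313/20⌋ = 15 → P; lat ⌊60.27027/10⌋ = 6 → G.
Square: lon ⌊0.91313/2⌋ = 0; lat ⌊0.27027/1⌋ = 0.
Subsquare: lon ⌊0.91313/0.0833333⌋ = 10 → k; lat ⌊0.27027/0.0416667⌋ = 6 → g.
Extended square: lon ⌊0.07980/0.00833333⌋ = 9; lat ⌊0.02027/0.00416667⌋ = 4.

PG00kg94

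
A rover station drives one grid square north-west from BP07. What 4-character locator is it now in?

AP98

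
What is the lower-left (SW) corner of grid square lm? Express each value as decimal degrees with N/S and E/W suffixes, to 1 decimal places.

30.0° N, 40.0° E

Field L=11, M=12: +11·20° lon, +12·10° lat → SW at lon 40°, lat 30°.
latitude 30.0° N, longitude 40.0° E.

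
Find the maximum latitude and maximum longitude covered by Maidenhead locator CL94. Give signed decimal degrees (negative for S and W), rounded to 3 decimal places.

Field C=2, L=11: +2·20° lon, +11·10° lat → SW at lon -140°, lat 20°.
Square 9, 4: +9·2° lon, +4·1° lat → SW at lon -122°, lat 24°.
Cell spans 2° lon × 1° lat. NE corner is SW corner plus one full cell.
latitude 25.000, longitude -120.000.

25.000, -120.000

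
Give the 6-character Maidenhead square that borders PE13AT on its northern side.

PE13au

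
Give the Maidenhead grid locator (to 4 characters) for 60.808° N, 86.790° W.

Add 180° to longitude and 90° to latitude: 93.21, 150.81.
Field: lon ⌊93.21/20⌋ = 4 → E; lat ⌊150.81/10⌋ = 15 → P.
Square: lon ⌊13.21/2⌋ = 6; lat ⌊0.81/1⌋ = 0.

EP60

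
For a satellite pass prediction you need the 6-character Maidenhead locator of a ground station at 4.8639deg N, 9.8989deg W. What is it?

IJ54bu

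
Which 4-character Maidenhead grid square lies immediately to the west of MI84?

Longitude square 8; −1 → 7.
The latitude characters are unchanged.

MI74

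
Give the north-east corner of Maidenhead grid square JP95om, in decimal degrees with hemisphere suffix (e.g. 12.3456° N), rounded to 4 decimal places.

65.5417° N, 19.2500° E

Field J=9, P=15: +9·20° lon, +15·10° lat → SW at lon 0°, lat 60°.
Square 9, 5: +9·2° lon, +5·1° lat → SW at lon 18°, lat 65°.
Subsquare o=14, m=12: +14·0.0833333° lon, +12·0.0416667° lat → SW at lon 19.1667°, lat 65.5°.
Cell spans 0.0833333° lon × 0.0416667° lat. NE corner is SW corner plus one full cell.
latitude 65.5417° N, longitude 19.2500° E.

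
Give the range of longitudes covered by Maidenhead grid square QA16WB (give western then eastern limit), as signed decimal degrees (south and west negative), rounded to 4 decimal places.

143.8333, 143.9167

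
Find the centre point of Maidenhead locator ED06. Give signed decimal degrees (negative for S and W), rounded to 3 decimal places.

Field E=4, D=3: +4·20° lon, +3·10° lat → SW at lon -100°, lat -60°.
Square 0, 6: +0·2° lon, +6·1° lat → SW at lon -100°, lat -54°.
Cell spans 2° lon × 1° lat. Centre is SW corner plus half of each.
latitude -53.500, longitude -99.000.

-53.500, -99.000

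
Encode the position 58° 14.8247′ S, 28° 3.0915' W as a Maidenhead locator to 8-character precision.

Shift to the Maidenhead origin (180°W, 90°S): lon 151.94848, lat 31.75292.
Field: 151.94848/20 → 7 → H, 31.75292/10 → 3 → D; chars HD.
Square: 11.94848/2 → 5, 1.75292/1 → 1; chars 51.
Subsquare: 1.94848/0.0833333 → 23 → x, 0.75292/0.0416667 → 18 → s; chars xs.
Extended square: 0.03181/0.00833333 → 3, 0.00292/0.00416667 → 0; chars 30.

HD51xs30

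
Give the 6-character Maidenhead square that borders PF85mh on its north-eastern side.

Longitude subsquare m = 12; +1 → 13 = n.
Latitude subsquare h = 7; +1 → 8 = i.

PF85ni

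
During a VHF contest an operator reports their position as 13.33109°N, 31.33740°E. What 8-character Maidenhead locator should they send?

Shift to the Maidenhead origin (180°W, 90°S): lon 211.33740, lat 103.33109.
Field: 211.33740/20 → 10 → K, 103.33109/10 → 10 → K; chars KK.
Square: 11.33740/2 → 5, 3.33109/1 → 3; chars 53.
Subsquare: 1.33740/0.0833333 → 16 → q, 0.33109/0.0416667 → 7 → h; chars qh.
Extended square: 0.00407/0.00833333 → 0, 0.03942/0.00416667 → 9; chars 09.

KK53qh09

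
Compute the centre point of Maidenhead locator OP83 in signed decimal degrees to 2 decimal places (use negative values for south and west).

Field O=14, P=15: +14·20° lon, +15·10° lat → SW at lon 100°, lat 60°.
Square 8, 3: +8·2° lon, +3·1° lat → SW at lon 116°, lat 63°.
Cell spans 2° lon × 1° lat. Centre is SW corner plus half of each.
latitude 63.50, longitude 117.00.

63.50, 117.00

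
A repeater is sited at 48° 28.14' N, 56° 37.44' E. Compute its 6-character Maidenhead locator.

LN88hl

Add 180° to longitude and 90° to latitude: 236.6240, 138.4690.
Field: lon ⌊236.6240/20⌋ = 11 → L; lat ⌊138.4690/10⌋ = 13 → N.
Square: lon ⌊16.6240/2⌋ = 8; lat ⌊8.4690/1⌋ = 8.
Subsquare: lon ⌊0.6240/0.0833333⌋ = 7 → h; lat ⌊0.4690/0.0416667⌋ = 11 → l.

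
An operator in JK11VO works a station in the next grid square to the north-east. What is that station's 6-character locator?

Longitude subsquare v = 21; +1 → 22 = w.
Latitude subsquare o = 14; +1 → 15 = p.

JK11wp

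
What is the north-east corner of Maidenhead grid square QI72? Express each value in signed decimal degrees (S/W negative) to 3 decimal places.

-7.000, 156.000

Field Q=16, I=8: +16·20° lon, +8·10° lat → SW at lon 140°, lat -10°.
Square 7, 2: +7·2° lon, +2·1° lat → SW at lon 154°, lat -8°.
Cell spans 2° lon × 1° lat. NE corner is SW corner plus one full cell.
latitude -7.000, longitude 156.000.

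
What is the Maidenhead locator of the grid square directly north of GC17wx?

GC18wa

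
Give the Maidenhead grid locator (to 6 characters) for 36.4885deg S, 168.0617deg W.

AF53xm

Add 180° to longitude and 90° to latitude: 11.9383, 53.5115.
Field: 11.9383/20 → 0 → A, 53.5115/10 → 5 → F; chars AF.
Square: 11.9383/2 → 5, 3.5115/1 → 3; chars 53.
Subsquare: 1.9383/0.0833333 → 23 → x, 0.5115/0.0416667 → 12 → m; chars xm.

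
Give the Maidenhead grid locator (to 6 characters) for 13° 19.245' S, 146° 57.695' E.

QH36lq

Offset from 180°W / 90°S: lon 326.9616°, lat 76.6792°.
Field (20°×10°, letters A–R): lon ⌊326.9616/20⌋ = 16 → Q; lat ⌊76.6792/10⌋ = 7 → H.
Square (2°×1°, digits 0–9): lon ⌊6.9616/2⌋ = 3; lat ⌊6.6792/1⌋ = 6.
Subsquare (5′×2.5′, letters a–x): lon ⌊0.9616/0.0833333⌋ = 11 → l; lat ⌊0.6792/0.0416667⌋ = 16 → q.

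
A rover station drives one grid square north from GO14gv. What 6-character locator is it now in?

GO14gw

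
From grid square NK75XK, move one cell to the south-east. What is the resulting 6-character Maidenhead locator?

NK85aj

Longitude subsquare x = 23; +1 → 24, wraps to 0 = a, carry into square.
Longitude square 7; +1 → 8.
Latitude subsquare k = 10; −1 → 9 = j.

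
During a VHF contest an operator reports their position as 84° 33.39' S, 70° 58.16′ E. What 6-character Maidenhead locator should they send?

Offset from 180°W / 90°S: lon 250.9693°, lat 5.4435°.
Field: lon ⌊250.9693/20⌋ = 12 → M; lat ⌊5.4435/10⌋ = 0 → A.
Square: lon ⌊10.9693/2⌋ = 5; lat ⌊5.4435/1⌋ = 5.
Subsquare: lon ⌊0.9693/0.0833333⌋ = 11 → l; lat ⌊0.4435/0.0416667⌋ = 10 → k.

MA55lk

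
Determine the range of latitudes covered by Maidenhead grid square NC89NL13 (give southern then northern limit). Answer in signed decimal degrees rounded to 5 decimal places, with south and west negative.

Field N=13, C=2: +13·20° lon, +2·10° lat → SW at lon 80°, lat -70°.
Square 8, 9: +8·2° lon, +9·1° lat → SW at lon 96°, lat -61°.
Subsquare n=13, l=11: +13·0.0833333° lon, +11·0.0416667° lat → SW at lon 97.0833°, lat -60.5417°.
Extended square 1, 3: +1·0.00833333° lon, +3·0.00416667° lat → SW at lon 97.0917°, lat -60.5292°.
Cell spans 0.00833333° lon × 0.00416667° lat.
south -60.52917, north -60.52500.

-60.52917, -60.52500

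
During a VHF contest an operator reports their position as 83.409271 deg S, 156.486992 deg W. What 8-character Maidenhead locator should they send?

BA16so11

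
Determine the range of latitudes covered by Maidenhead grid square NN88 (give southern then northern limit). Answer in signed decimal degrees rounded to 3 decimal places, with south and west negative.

Field N=13, N=13: +13·20° lon, +13·10° lat → SW at lon 80°, lat 40°.
Square 8, 8: +8·2° lon, +8·1° lat → SW at lon 96°, lat 48°.
Cell spans 2° lon × 1° lat.
south 48.000, north 49.000.

48.000, 49.000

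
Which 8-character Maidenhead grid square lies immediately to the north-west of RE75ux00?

Longitude extended square 0; −1 → -1, wraps to 9, carry into subsquare.
Longitude subsquare u = 20; −1 → 19 = t.
Latitude extended square 0; +1 → 1.

RE75tx91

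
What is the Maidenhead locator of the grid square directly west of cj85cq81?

CJ85cq71

Longitude extended square 8; −1 → 7.
The latitude characters are unchanged.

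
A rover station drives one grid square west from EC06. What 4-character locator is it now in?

Longitude square 0; −1 → -1, wraps to 9, carry into field.
Longitude field E = 4; −1 → 3 = D.
The latitude characters are unchanged.

DC96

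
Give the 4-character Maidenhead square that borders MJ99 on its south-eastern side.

Longitude square 9; +1 → 10, wraps to 0, carry into field.
Longitude field M = 12; +1 → 13 = N.
Latitude square 9; −1 → 8.

NJ08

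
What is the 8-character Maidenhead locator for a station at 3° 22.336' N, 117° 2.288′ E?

OJ83mi49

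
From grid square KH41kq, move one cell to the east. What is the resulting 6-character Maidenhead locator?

Longitude subsquare k = 10; +1 → 11 = l.
The latitude characters are unchanged.

KH41lq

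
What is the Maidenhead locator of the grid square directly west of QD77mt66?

QD77mt56

Longitude extended square 6; −1 → 5.
The latitude characters are unchanged.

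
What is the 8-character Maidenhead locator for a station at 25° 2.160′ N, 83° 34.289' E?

NL15sa88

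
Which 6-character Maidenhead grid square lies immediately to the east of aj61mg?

AJ61ng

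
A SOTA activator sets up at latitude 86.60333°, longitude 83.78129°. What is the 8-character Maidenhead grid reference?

NR16vo34

Offset from 180°W / 90°S: lon 263.78129°, lat 176.60333°.
Field: lon ⌊263.78129/20⌋ = 13 → N; lat ⌊176.60333/10⌋ = 17 → R.
Square: lon ⌊3.78129/2⌋ = 1; lat ⌊6.60333/1⌋ = 6.
Subsquare: lon ⌊1.78129/0.0833333⌋ = 21 → v; lat ⌊0.60333/0.0416667⌋ = 14 → o.
Extended square: lon ⌊0.03129/0.00833333⌋ = 3; lat ⌊0.02000/0.00416667⌋ = 4.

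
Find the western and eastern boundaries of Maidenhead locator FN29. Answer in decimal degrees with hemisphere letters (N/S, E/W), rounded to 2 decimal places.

76.00° W, 74.00° W

Field F=5, N=13: +5·20° lon, +13·10° lat → SW at lon -80°, lat 40°.
Square 2, 9: +2·2° lon, +9·1° lat → SW at lon -76°, lat 49°.
Cell spans 2° lon × 1° lat.
west 76.00° W, east 74.00° W.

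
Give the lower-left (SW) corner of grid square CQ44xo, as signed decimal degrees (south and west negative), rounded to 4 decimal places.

74.5833, -130.0833

Field C=2, Q=16: +2·20° lon, +16·10° lat → SW at lon -140°, lat 70°.
Square 4, 4: +4·2° lon, +4·1° lat → SW at lon -132°, lat 74°.
Subsquare x=23, o=14: +23·0.0833333° lon, +14·0.0416667° lat → SW at lon -130.083°, lat 74.5833°.
latitude 74.5833, longitude -130.0833.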